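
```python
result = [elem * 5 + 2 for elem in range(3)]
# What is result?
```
Trace:
  elem=0
  elem=1
  elem=2
  result=[2, 7, 12]

Final answer: [2, 7, 12]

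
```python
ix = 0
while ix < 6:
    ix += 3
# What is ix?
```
Trace:
  ix=0
  ix=3
  ix=6

Final answer: 6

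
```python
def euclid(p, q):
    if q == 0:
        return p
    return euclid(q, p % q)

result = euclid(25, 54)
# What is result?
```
Call trace:
euclid(p=25, q=54)
  euclid(p=54, q=25)
    euclid(p=25, q=4)
      euclid(p=4, q=1)
        euclid(p=1, q=0)
        -> return 1
      -> return 1
    -> return 1
  -> return 1
-> return 1

Final answer: 1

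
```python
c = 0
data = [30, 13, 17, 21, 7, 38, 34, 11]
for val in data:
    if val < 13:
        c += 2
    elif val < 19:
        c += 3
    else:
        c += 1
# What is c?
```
Trace:
  c=0
  c=1, val=30
  c=4, val=13
  c=7, val=17
  c=8, val=21
  c=10, val=7
  c=11, val=38
  c=12, val=34
  c=14, val=11

Final answer: 14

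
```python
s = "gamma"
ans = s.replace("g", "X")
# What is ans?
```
Trace:
  s='gamma'
  s='gamma', ans='Xamma'

Final answer: 'Xamma'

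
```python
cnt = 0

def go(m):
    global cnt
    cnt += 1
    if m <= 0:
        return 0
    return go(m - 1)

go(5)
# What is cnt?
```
Call trace:
go(m=5)
  go(m=4)
    go(m=3)
      go(m=2)
        go(m=1)
          go(m=0)
          -> return 0
        -> return 0
      -> return 0
    -> return 0
  -> return 0
-> return 0

cnt is incremented once per call. go is entered once for each m = 5, 4, 3, 2, 1, 0 (the m <= 0 call returns without recursing), i.e. 5 + 1 calls.
cnt = 6

Final answer: 6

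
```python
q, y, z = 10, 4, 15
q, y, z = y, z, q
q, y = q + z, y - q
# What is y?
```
Trace:
  q=10, y=4, z=15
  q=4, y=15, z=10
  q=14, y=11, z=10

Final answer: 11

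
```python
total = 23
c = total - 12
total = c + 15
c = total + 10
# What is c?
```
Trace:
  total=23
  total=23, c=11
  total=26, c=11
  total=26, c=36

Final answer: 36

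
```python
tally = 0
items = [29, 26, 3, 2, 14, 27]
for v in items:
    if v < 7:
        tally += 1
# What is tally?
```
Trace:
  tally=0
  tally=0, v=29
  tally=0, v=26
  tally=1, v=3
  tally=2, v=2
  tally=2, v=14
  tally=2, v=27

Final answer: 2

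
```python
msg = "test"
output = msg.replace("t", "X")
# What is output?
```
Trace:
  msg='test'
  msg='test', output='XesX'

Final answer: 'XesX'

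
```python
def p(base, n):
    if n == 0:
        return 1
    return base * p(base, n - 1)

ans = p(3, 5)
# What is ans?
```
Call trace:
p(base=3, n=5)
  p(base=3, n=4)
    p(base=3, n=3)
      p(base=3, n=2)
        p(base=3, n=1)
          p(base=3, n=0)
          -> return 1
        -> return 3
      -> return 9
    -> return 27
  -> return 81
-> return 243

Final answer: 243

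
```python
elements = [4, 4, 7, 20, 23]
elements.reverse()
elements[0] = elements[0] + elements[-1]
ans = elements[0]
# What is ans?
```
Trace:
  elements=[4, 4, 7, 20, 23]
  elements=[23, 20, 7, 4, 4]
  elements=[27, 20, 7, 4, 4]
  elements=[27, 20, 7, 4, 4], ans=27

Final answer: 27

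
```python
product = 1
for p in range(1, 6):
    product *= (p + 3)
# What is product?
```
Trace:
  product=1
  product=4, p=1
  product=20, p=2
  product=120, p=3
  product=840, p=4
  product=6720, p=5

Final answer: 6720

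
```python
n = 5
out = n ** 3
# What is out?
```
Trace:
  n=5
  n=5, out=125

Final answer: 125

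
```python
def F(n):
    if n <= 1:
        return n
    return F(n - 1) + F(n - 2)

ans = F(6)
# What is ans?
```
Call trace (a repeated sub-call is expanded the first time; later identical calls just restate its return value):
F(n=6)
  F(n=5)
    F(n=4)
      F(n=3)
        F(n=2)
          F(n=1)
          -> return 1
          F(n=0)
          -> return 0
        -> return 1
        F(n=1)
        -> return 1
      -> return 2
      F(n=2) -> return 1  (same call as traced above)
    -> return 3
    F(n=3) -> return 2  (same call as traced above)
  -> return 5
  F(n=4) -> return 3  (same call as traced above)
-> return 8

Final answer: 8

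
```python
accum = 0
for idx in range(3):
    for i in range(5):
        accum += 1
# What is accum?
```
Trace:
  accum=0
  accum=1, idx=0, i=0
  accum=2, idx=0, i=1
  accum=3, idx=0, i=2
  accum=4, idx=0, i=3
  accum=5, idx=0, i=4
  accum=6, idx=1, i=0
  accum=7, idx=1, i=1
  accum=8, idx=1, i=2
  accum=9, idx=1, i=3
  accum=10, idx=1, i=4
  accum=11, idx=2, i=0
  accum=12, idx=2, i=1
  accum=13, idx=2, i=2
  accum=14, idx=2, i=3
  accum=15, idx=2, i=4

Final answer: 15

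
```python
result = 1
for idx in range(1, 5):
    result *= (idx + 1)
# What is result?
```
Trace:
  result=1
  result=2, idx=1
  result=6, idx=2
  result=24, idx=3
  result=120, idx=4

Final answer: 120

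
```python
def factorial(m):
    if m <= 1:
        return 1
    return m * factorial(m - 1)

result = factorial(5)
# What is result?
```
Call trace:
factorial(m=5)
  factorial(m=4)
    factorial(m=3)
      factorial(m=2)
        factorial(m=1)
        -> return 1
      -> return 2
    -> return 6
  -> return 24
-> return 120

Final answer: 120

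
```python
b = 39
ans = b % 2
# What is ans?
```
Trace:
  b=39
  b=39, ans=1

Final answer: 1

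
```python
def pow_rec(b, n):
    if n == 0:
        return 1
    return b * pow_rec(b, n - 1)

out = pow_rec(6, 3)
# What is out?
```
Call trace:
pow_rec(b=6, n=3)
  pow_rec(b=6, n=2)
    pow_rec(b=6, n=1)
      pow_rec(b=6, n=0)
      -> return 1
    -> return 6
  -> return 36
-> return 216

Final answer: 216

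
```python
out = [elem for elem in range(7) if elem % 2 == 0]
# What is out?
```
Trace:
  elem=0
  elem=1
  elem=2
  elem=3
  elem=4
  elem=5
  elem=6
  out=[0, 2, 4, 6]

Final answer: [0, 2, 4, 6]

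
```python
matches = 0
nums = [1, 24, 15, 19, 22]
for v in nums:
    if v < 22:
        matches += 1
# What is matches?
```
Trace:
  matches=0
  matches=1, v=1
  matches=1, v=24
  matches=2, v=15
  matches=3, v=19
  matches=3, v=22

Final answer: 3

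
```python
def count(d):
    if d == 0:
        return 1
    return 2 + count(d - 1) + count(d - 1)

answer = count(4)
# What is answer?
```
Call trace (a repeated sub-call is expanded the first time; later identical calls just restate its return value):
count(d=4)
  count(d=3)
    count(d=2)
      count(d=1)
        count(d=0)
        -> return 1
        count(d=0)
        -> return 1
      -> return 4
      count(d=1) -> return 4  (same call as traced above)
    -> return 10
    count(d=2) -> return 10  (same call as traced above)
  -> return 22
  count(d=3) -> return 22  (same call as traced above)
-> return 46

Final answer: 46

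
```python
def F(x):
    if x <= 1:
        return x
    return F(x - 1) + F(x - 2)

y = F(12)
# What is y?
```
Call trace (a repeated sub-call is expanded the first time; later identical calls just restate its return value):
F(x=12)
  F(x=11)
    F(x=10)
      F(x=9)
        F(x=8)
          F(x=7)
            F(x=6)
              F(x=5)
                F(x=4)
                  F(x=3)
                    F(x=2)
                      F(x=1)
                      -> return 1
                      F(x=0)
                      -> return 0
                    -> return 1
                    F(x=1)
                    -> return 1
                  -> return 2
                  F(x=2) -> return 1  (same call as traced above)
                -> return 3
                F(x=3) -> return 2  (same call as traced above)
              -> return 5
              F(x=4) -> return 3  (same call as traced above)
            -> return 8
            F(x=5) -> return 5  (same call as traced above)
          -> return 13
          F(x=6) -> return 8  (same call as traced above)
        -> return 21
        F(x=7) -> return 13  (same call as traced above)
      -> return 34
      F(x=8) -> return 21  (same call as traced above)
    -> return 55
    F(x=9) -> return 34  (same call as traced above)
  -> return 89
  F(x=10) -> return 55  (same call as traced above)
-> return 144

Final answer: 144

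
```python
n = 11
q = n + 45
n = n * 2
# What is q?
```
Trace:
  n=11
  n=11, q=56
  n=22, q=56

Final answer: 56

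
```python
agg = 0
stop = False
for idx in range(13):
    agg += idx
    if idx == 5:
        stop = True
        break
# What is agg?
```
Trace:
  agg=0
  agg=0, stop=False
  agg=0, stop=False, idx=0
  agg=1, stop=False, idx=1
  agg=3, stop=False, idx=2
  agg=6, stop=False, idx=3
  agg=10, stop=False, idx=4
  agg=15, stop=True, idx=5

Final answer: 15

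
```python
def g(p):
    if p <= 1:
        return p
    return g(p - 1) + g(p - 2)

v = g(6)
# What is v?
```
Call trace (a repeated sub-call is expanded the first time; later identical calls just restate its return value):
g(p=6)
  g(p=5)
    g(p=4)
      g(p=3)
        g(p=2)
          g(p=1)
          -> return 1
          g(p=0)
          -> return 0
        -> return 1
        g(p=1)
        -> return 1
      -> return 2
      g(p=2) -> return 1  (same call as traced above)
    -> return 3
    g(p=3) -> return 2  (same call as traced above)
  -> return 5
  g(p=4) -> return 3  (same call as traced above)
-> return 8

Final answer: 8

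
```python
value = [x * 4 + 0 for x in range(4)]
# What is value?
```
Trace:
  x=0
  x=1
  x=2
  x=3
  value=[0, 4, 8, 12]

Final answer: [0, 4, 8, 12]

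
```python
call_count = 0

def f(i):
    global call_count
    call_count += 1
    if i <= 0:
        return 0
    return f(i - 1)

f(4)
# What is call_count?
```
Call trace:
f(i=4)
  f(i=3)
    f(i=2)
      f(i=1)
        f(i=0)
        -> return 0
      -> return 0
    -> return 0
  -> return 0
-> return 0

call_count is incremented once per call. f is entered once for each i = 4, 3, 2, 1, 0 (the i <= 0 call returns without recursing), i.e. 4 + 1 calls.
call_count = 5

Final answer: 5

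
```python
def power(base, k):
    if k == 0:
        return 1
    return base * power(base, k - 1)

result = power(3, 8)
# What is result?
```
Call trace:
power(base=3, k=8)
  power(base=3, k=7)
    power(base=3, k=6)
      power(base=3, k=5)
        power(base=3, k=4)
          power(base=3, k=3)
            power(base=3, k=2)
              power(base=3, k=1)
                power(base=3, k=0)
                -> return 1
              -> return 3
            -> return 9
          -> return 27
        -> return 81
      -> return 243
    -> return 729
  -> return 2187
-> return 6561

Final answer: 6561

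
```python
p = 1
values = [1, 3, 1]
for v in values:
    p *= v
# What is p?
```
Trace:
  p=1
  p=1, v=1
  p=3, v=3
  p=3, v=1

Final answer: 3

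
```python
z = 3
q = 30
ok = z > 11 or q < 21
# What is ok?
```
Trace:
  z=3
  z=3, q=30
  z=3, q=30, ok=False

Final answer: False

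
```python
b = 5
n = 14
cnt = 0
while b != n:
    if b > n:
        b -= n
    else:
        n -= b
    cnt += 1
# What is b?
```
Trace:
  b=5
  b=5, n=14
  b=5, n=14, cnt=0
  b=5, n=9, cnt=1
  b=5, n=4, cnt=2
  b=1, n=4, cnt=3
  b=1, n=3, cnt=4
  b=1, n=2, cnt=5
  b=1, n=1, cnt=6

Final answer: 1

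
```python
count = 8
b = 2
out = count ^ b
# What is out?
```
Trace:
  count=8
  count=8, b=2
  count=8, b=2, out=10

Final answer: 10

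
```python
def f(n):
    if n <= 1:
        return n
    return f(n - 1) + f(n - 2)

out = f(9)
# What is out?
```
Call trace (a repeated sub-call is expanded the first time; later identical calls just restate its return value):
f(n=9)
  f(n=8)
    f(n=7)
      f(n=6)
        f(n=5)
          f(n=4)
            f(n=3)
              f(n=2)
                f(n=1)
                -> return 1
                f(n=0)
                -> return 0
              -> return 1
              f(n=1)
              -> return 1
            -> return 2
            f(n=2) -> return 1  (same call as traced above)
          -> return 3
          f(n=3) -> return 2  (same call as traced above)
        -> return 5
        f(n=4) -> return 3  (same call as traced above)
      -> return 8
      f(n=5) -> return 5  (same call as traced above)
    -> return 13
    f(n=6) -> return 8  (same call as traced above)
  -> return 21
  f(n=7) -> return 13  (same call as traced above)
-> return 34

Final answer: 34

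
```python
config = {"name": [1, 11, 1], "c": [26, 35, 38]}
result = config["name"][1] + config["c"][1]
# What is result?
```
Trace:
  config={'name': [1, 11, 1], 'c': [26, 35, 38]}
  config={'name': [1, 11, 1], 'c': [26, 35, 38]}, result=46

Final answer: 46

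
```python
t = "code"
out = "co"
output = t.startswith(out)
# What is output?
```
Trace:
  t='code'
  t='code', out='co'
  t='code', out='co', output=True

Final answer: True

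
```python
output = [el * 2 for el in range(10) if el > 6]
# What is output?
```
Trace:
  el=0
  el=1
  el=2
  el=3
  el=4
  el=5
  el=6
  el=7
  el=8
  el=9
  output=[14, 16, 18]

Final answer: [14, 16, 18]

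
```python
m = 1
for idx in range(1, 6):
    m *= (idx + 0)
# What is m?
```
Trace:
  m=1
  m=1, idx=1
  m=2, idx=2
  m=6, idx=3
  m=24, idx=4
  m=120, idx=5

Final answer: 120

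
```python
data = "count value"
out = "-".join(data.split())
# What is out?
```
Trace:
  data='count value'
  data='count value', out='count-value'

Final answer: 'count-value'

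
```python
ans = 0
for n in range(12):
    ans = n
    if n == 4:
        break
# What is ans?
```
Trace:
  ans=0
  ans=0, n=0
  ans=1, n=1
  ans=2, n=2
  ans=3, n=3
  ans=4, n=4

Final answer: 4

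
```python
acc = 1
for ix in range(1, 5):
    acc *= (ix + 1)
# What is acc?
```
Trace:
  acc=1
  acc=2, ix=1
  acc=6, ix=2
  acc=24, ix=3
  acc=120, ix=4

Final answer: 120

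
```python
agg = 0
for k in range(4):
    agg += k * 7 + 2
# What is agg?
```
Trace:
  agg=0
  agg=2, k=0
  agg=11, k=1
  agg=27, k=2
  agg=50, k=3

Final answer: 50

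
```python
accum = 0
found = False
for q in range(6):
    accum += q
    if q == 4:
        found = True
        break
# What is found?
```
Trace:
  accum=0
  accum=0, found=False
  accum=0, found=False, q=0
  accum=1, found=False, q=1
  accum=3, found=False, q=2
  accum=6, found=False, q=3
  accum=10, found=True, q=4

Final answer: True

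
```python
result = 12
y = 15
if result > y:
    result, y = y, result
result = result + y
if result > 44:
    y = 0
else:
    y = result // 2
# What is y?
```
Trace:
  result=12
  result=12, y=15
  result=12, y=15
  result=27, y=15
  result=27, y=13

Final answer: 13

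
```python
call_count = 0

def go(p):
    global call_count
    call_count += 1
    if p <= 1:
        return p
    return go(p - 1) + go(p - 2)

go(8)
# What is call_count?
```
Call trace (a repeated sub-call is expanded the first time; later identical calls just restate its return value):
go(p=8)
  go(p=7)
    go(p=6)
      go(p=5)
        go(p=4)
          go(p=3)
            go(p=2)
              go(p=1)
              -> return 1
              go(p=0)
              -> return 0
            -> return 1
            go(p=1)
            -> return 1
          -> return 2
          go(p=2) -> return 1  (same call as traced above)
        -> return 3
        go(p=3) -> return 2  (same call as traced above)
      -> return 5
      go(p=4) -> return 3  (same call as traced above)
    -> return 8
    go(p=5) -> return 5  (same call as traced above)
  -> return 13
  go(p=6) -> return 8  (same call as traced above)
-> return 21

call_count is incremented once per call, so count the calls in each subtree. Let C(p) = number of calls made by go(p).
C(0) = C(1) = 1 (base case, no recursion); C(p) = 1 + C(p - 1) + C(p - 2) otherwise.
C(2) = 1 + C(1) + C(0) = 1 + 1 + 1 = 3
C(3) = 1 + C(2) + C(1) = 1 + 3 + 1 = 5
C(4) = 1 + C(3) + C(2) = 1 + 5 + 3 = 9
C(5) = 1 + C(4) + C(3) = 1 + 9 + 5 = 15
C(6) = 1 + C(5) + C(4) = 1 + 15 + 9 = 25
C(7) = 1 + C(6) + C(5) = 1 + 25 + 15 = 41
C(8) = 1 + C(7) + C(6) = 1 + 41 + 25 = 67
call_count = C(8) = 67

Final answer: 67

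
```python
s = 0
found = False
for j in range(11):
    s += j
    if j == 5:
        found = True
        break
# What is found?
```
Trace:
  s=0
  s=0, found=False
  s=0, found=False, j=0
  s=1, found=False, j=1
  s=3, found=False, j=2
  s=6, found=False, j=3
  s=10, found=False, j=4
  s=15, found=True, j=5

Final answer: True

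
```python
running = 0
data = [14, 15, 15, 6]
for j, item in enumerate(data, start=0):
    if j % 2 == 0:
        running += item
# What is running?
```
Trace:
  running=0
  running=14, j=0, item=14
  running=14, j=1, item=15
  running=29, j=2, item=15
  running=29, j=3, item=6

Final answer: 29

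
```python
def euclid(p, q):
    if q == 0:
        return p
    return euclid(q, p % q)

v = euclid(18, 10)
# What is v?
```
Call trace:
euclid(p=18, q=10)
  euclid(p=10, q=8)
    euclid(p=8, q=2)
      euclid(p=2, q=0)
      -> return 2
    -> return 2
  -> return 2
-> return 2

Final answer: 2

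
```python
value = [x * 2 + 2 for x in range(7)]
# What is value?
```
Trace:
  x=0
  x=1
  x=2
  x=3
  x=4
  x=5
  x=6
  value=[2, 4, 6, 8, 10, 12, 14]

Final answer: [2, 4, 6, 8, 10, 12, 14]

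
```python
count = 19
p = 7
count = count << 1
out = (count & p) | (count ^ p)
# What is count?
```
Trace:
  count=19
  count=19, p=7
  count=38, p=7
  count=38, p=7, out=39

Final answer: 38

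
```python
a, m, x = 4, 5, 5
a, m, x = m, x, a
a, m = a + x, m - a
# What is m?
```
Trace:
  a=4, m=5, x=5
  a=5, m=5, x=4
  a=9, m=0, x=4

Final answer: 0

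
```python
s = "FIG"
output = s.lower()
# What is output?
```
Trace:
  s='FIG'
  s='FIG', output='fig'

Final answer: 'fig'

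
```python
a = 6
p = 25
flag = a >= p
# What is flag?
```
Trace:
  a=6
  a=6, p=25
  a=6, p=25, flag=False

Final answer: False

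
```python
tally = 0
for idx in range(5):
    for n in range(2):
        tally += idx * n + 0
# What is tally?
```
Trace:
  tally=0
  tally=0, idx=0, n=0
  tally=0, idx=0, n=1
  tally=0, idx=1, n=0
  tally=1, idx=1, n=1
  tally=1, idx=2, n=0
  tally=3, idx=2, n=1
  tally=3, idx=3, n=0
  tally=6, idx=3, n=1
  tally=6, idx=4, n=0
  tally=10, idx=4, n=1

Final answer: 10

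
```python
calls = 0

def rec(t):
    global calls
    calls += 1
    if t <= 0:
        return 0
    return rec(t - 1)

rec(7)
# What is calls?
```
Call trace:
rec(t=7)
  rec(t=6)
    rec(t=5)
      rec(t=4)
        rec(t=3)
          rec(t=2)
            rec(t=1)
              rec(t=0)
              -> return 0
            -> return 0
          -> return 0
        -> return 0
      -> return 0
    -> return 0
  -> return 0
-> return 0

calls is incremented once per call. rec is entered once for each t = 7, 6, 5, 4, 3, 2, 1, 0 (the t <= 0 call returns without recursing), i.e. 7 + 1 calls.
calls = 8

Final answer: 8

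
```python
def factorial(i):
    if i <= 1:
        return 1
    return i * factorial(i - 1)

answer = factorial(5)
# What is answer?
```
Call trace:
factorial(i=5)
  factorial(i=4)
    factorial(i=3)
      factorial(i=2)
        factorial(i=1)
        -> return 1
      -> return 2
    -> return 6
  -> return 24
-> return 120

Final answer: 120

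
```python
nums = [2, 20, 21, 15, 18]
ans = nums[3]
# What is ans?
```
Trace:
  nums=[2, 20, 21, 15, 18]
  nums=[2, 20, 21, 15, 18], ans=15

Final answer: 15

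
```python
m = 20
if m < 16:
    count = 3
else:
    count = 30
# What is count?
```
Trace:
  m=20
  m=20, count=30

Final answer: 30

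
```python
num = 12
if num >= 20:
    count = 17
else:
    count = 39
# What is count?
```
Trace:
  num=12
  num=12, count=39

Final answer: 39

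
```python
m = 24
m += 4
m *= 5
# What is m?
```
Trace:
  m=24
  m=28
  m=140

Final answer: 140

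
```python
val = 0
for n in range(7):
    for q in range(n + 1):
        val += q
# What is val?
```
Trace:
  val=0
  val=0, n=0, q=0
  val=0, n=1, q=0
  val=1, n=1, q=1
  val=1, n=2, q=0
  val=2, n=2, q=1
  val=4, n=2, q=2
  val=4, n=3, q=0
  val=5, n=3, q=1
  val=7, n=3, q=2
  val=10, n=3, q=3
  val=10, n=4, q=0
  val=11, n=4, q=1
  val=13, n=4, q=2
  val=16, n=4, q=3
  val=20, n=4, q=4
  val=20, n=5, q=0
  val=21, n=5, q=1
  val=23, n=5, q=2
  val=26, n=5, q=3
  val=30, n=5, q=4
  val=35, n=5, q=5
  val=35, n=6, q=0
  val=36, n=6, q=1
  val=38, n=6, q=2
  val=41, n=6, q=3
  val=45, n=6, q=4
  val=50, n=6, q=5
  val=56, n=6, q=6

Final answer: 56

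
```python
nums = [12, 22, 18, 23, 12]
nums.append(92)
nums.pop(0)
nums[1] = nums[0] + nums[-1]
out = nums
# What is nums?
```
Trace:
  nums=[12, 22, 18, 23, 12]
  nums=[12, 22, 18, 23, 12, 92]
  nums=[22, 18, 23, 12, 92]
  nums=[22, 114, 23, 12, 92]
  nums=[22, 114, 23, 12, 92], out=[22, 114, 23, 12, 92]

Final answer: [22, 114, 23, 12, 92]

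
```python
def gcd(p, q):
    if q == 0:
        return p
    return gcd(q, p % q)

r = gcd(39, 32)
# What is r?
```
Call trace:
gcd(p=39, q=32)
  gcd(p=32, q=7)
    gcd(p=7, q=4)
      gcd(p=4, q=3)
        gcd(p=3, q=1)
          gcd(p=1, q=0)
          -> return 1
        -> return 1
      -> return 1
    -> return 1
  -> return 1
-> return 1

Final answer: 1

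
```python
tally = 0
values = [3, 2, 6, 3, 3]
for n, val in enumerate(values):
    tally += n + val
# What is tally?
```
Trace:
  tally=0
  tally=3, n=0, val=3
  tally=6, n=1, val=2
  tally=14, n=2, val=6
  tally=20, n=3, val=3
  tally=27, n=4, val=3

Final answer: 27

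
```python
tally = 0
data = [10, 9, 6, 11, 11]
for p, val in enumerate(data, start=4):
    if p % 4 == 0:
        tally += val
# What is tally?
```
Trace:
  tally=0
  tally=10, p=4, val=10
  tally=10, p=5, val=9
  tally=10, p=6, val=6
  tally=10, p=7, val=11
  tally=21, p=8, val=11

Final answer: 21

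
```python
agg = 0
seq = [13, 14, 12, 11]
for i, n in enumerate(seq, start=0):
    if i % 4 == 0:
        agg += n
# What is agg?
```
Trace:
  agg=0
  agg=13, i=0, n=13
  agg=13, i=1, n=14
  agg=13, i=2, n=12
  agg=13, i=3, n=11

Final answer: 13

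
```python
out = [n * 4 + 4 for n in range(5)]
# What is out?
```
Trace:
  n=0
  n=1
  n=2
  n=3
  n=4
  out=[4, 8, 12, 16, 20]

Final answer: [4, 8, 12, 16, 20]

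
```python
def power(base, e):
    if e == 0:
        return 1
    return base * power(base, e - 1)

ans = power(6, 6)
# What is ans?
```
Call trace:
power(base=6, e=6)
  power(base=6, e=5)
    power(base=6, e=4)
      power(base=6, e=3)
        power(base=6, e=2)
          power(base=6, e=1)
            power(base=6, e=0)
            -> return 1
          -> return 6
        -> return 36
      -> return 216
    -> return 1296
  -> return 7776
-> return 46656

Final answer: 46656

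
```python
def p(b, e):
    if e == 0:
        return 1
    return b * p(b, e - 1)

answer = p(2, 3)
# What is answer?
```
Call trace:
p(b=2, e=3)
  p(b=2, e=2)
    p(b=2, e=1)
      p(b=2, e=0)
      -> return 1
    -> return 2
  -> return 4
-> return 8

Final answer: 8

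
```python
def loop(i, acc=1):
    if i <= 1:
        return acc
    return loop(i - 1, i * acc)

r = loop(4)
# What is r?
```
Call trace:
loop(i=4, acc=1)
  loop(i=3, acc=4)
    loop(i=2, acc=12)
      loop(i=1, acc=24)
      -> return 24
    -> return 24
  -> return 24
-> return 24

Final answer: 24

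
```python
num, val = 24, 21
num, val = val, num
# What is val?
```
Trace:
  num=24, val=21
  num=21, val=24

Final answer: 24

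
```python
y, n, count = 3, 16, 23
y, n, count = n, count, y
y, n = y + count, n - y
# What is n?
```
Trace:
  y=3, n=16, count=23
  y=16, n=23, count=3
  y=19, n=7, count=3

Final answer: 7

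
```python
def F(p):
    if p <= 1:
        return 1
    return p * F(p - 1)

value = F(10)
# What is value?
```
Call trace:
F(p=10)
  F(p=9)
    F(p=8)
      F(p=7)
        F(p=6)
          F(p=5)
            F(p=4)
              F(p=3)
                F(p=2)
                  F(p=1)
                  -> return 1
                -> return 2
              -> return 6
            -> return 24
          -> return 120
        -> return 720
      -> return 5040
    -> return 40320
  -> return 362880
-> return 3628800

Final answer: 3628800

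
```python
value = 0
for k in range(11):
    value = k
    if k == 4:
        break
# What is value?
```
Trace:
  value=0
  value=0, k=0
  value=1, k=1
  value=2, k=2
  value=3, k=3
  value=4, k=4

Final answer: 4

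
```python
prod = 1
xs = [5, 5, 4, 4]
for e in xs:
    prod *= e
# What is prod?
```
Trace:
  prod=1
  prod=5, e=5
  prod=25, e=5
  prod=100, e=4
  prod=400, e=4

Final answer: 400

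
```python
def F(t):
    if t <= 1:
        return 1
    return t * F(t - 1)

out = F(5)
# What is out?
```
Call trace:
F(t=5)
  F(t=4)
    F(t=3)
      F(t=2)
        F(t=1)
        -> return 1
      -> return 2
    -> return 6
  -> return 24
-> return 120

Final answer: 120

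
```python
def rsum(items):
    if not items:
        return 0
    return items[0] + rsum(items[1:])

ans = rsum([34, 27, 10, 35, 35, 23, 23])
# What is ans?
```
Call trace:
rsum(items=[34, 27, 10, 35, 35, 23, 23])
  rsum(items=[27, 10, 35, 35, 23, 23])
    rsum(items=[10, 35, 35, 23, 23])
      rsum(items=[35, 35, 23, 23])
        rsum(items=[35, 23, 23])
          rsum(items=[23, 23])
            rsum(items=[23])
              rsum(items=[])
              -> return 0
            -> return 23
          -> return 46
        -> return 81
      -> return 116
    -> return 126
  -> return 153
-> return 187

Final answer: 187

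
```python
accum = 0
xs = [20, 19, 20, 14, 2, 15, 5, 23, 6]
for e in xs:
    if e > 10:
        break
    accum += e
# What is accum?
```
Trace:
  accum=0
  accum=0, e=20

Final answer: 0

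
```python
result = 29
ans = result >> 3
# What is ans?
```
Trace:
  result=29
  result=29, ans=3

Final answer: 3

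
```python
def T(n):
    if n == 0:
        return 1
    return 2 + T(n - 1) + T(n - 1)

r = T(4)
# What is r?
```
Call trace (a repeated sub-call is expanded the first time; later identical calls just restate its return value):
T(n=4)
  T(n=3)
    T(n=2)
      T(n=1)
        T(n=0)
        -> return 1
        T(n=0)
        -> return 1
      -> return 4
      T(n=1) -> return 4  (same call as traced above)
    -> return 10
    T(n=2) -> return 10  (same call as traced above)
  -> return 22
  T(n=3) -> return 22  (same call as traced above)
-> return 46

Final answer: 46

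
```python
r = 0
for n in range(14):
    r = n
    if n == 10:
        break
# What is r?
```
Trace:
  r=0
  r=0, n=0
  r=1, n=1
  r=2, n=2
  r=3, n=3
  r=4, n=4
  r=5, n=5
  r=6, n=6
  r=7, n=7
  r=8, n=8
  r=9, n=9
  r=10, n=10

Final answer: 10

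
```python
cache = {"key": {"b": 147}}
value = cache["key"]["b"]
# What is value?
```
Trace:
  cache={'key': {'b': 147}}
  cache={'key': {'b': 147}}, value=147

Final answer: 147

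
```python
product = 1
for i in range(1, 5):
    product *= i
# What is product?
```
Trace:
  product=1
  product=1, i=1
  product=2, i=2
  product=6, i=3
  product=24, i=4

Final answer: 24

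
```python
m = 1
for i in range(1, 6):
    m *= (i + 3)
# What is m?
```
Trace:
  m=1
  m=4, i=1
  m=20, i=2
  m=120, i=3
  m=840, i=4
  m=6720, i=5

Final answer: 6720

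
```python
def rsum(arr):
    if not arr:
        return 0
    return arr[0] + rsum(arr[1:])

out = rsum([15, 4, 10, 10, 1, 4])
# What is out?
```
Call trace:
rsum(arr=[15, 4, 10, 10, 1, 4])
  rsum(arr=[4, 10, 10, 1, 4])
    rsum(arr=[10, 10, 1, 4])
      rsum(arr=[10, 1, 4])
        rsum(arr=[1, 4])
          rsum(arr=[4])
            rsum(arr=[])
            -> return 0
          -> return 4
        -> return 5
      -> return 15
    -> return 25
  -> return 29
-> return 44

Final answer: 44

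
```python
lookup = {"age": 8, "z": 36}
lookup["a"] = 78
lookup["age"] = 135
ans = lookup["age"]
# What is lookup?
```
Trace:
  lookup={'age': 8, 'z': 36}
  lookup={'age': 8, 'z': 36, 'a': 78}
  lookup={'age': 135, 'z': 36, 'a': 78}
  lookup={'age': 135, 'z': 36, 'a': 78}, ans=135

Final answer: {'age': 135, 'z': 36, 'a': 78}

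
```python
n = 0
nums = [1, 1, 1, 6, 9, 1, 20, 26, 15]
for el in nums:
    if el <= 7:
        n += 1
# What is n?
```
Trace:
  n=0
  n=1, el=1
  n=2, el=1
  n=3, el=1
  n=4, el=6
  n=4, el=9
  n=5, el=1
  n=5, el=20
  n=5, el=26
  n=5, el=15

Final answer: 5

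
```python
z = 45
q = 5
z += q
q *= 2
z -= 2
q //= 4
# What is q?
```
Trace:
  z=45
  z=45, q=5
  z=50, q=5
  z=50, q=10
  z=48, q=10
  z=48, q=2

Final answer: 2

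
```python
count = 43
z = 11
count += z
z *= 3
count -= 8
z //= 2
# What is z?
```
Trace:
  count=43
  count=43, z=11
  count=54, z=11
  count=54, z=33
  count=46, z=33
  count=46, z=16

Final answer: 16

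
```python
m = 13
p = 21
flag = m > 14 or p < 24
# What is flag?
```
Trace:
  m=13
  m=13, p=21
  m=13, p=21, flag=True

Final answer: True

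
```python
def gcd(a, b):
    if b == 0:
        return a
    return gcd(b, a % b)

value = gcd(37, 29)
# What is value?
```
Call trace:
gcd(a=37, b=29)
  gcd(a=29, b=8)
    gcd(a=8, b=5)
      gcd(a=5, b=3)
        gcd(a=3, b=2)
          gcd(a=2, b=1)
            gcd(a=1, b=0)
            -> return 1
          -> return 1
        -> return 1
      -> return 1
    -> return 1
  -> return 1
-> return 1

Final answer: 1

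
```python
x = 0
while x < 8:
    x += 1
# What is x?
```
Trace:
  x=0
  x=1
  x=2
  x=3
  x=4
  x=5
  x=6
  x=7
  x=8

Final answer: 8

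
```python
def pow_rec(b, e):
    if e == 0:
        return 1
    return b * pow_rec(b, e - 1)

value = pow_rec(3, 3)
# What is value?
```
Call trace:
pow_rec(b=3, e=3)
  pow_rec(b=3, e=2)
    pow_rec(b=3, e=1)
      pow_rec(b=3, e=0)
      -> return 1
    -> return 3
  -> return 9
-> return 27

Final answer: 27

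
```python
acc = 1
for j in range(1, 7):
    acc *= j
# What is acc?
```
Trace:
  acc=1
  acc=1, j=1
  acc=2, j=2
  acc=6, j=3
  acc=24, j=4
  acc=120, j=5
  acc=720, j=6

Final answer: 720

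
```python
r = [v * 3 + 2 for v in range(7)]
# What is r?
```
Trace:
  v=0
  v=1
  v=2
  v=3
  v=4
  v=5
  v=6
  r=[2, 5, 8, 11, 14, 17, 20]

Final answer: [2, 5, 8, 11, 14, 17, 20]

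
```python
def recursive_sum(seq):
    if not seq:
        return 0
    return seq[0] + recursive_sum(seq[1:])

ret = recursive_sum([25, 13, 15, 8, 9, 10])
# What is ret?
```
Call trace:
recursive_sum(seq=[25, 13, 15, 8, 9, 10])
  recursive_sum(seq=[13, 15, 8, 9, 10])
    recursive_sum(seq=[15, 8, 9, 10])
      recursive_sum(seq=[8, 9, 10])
        recursive_sum(seq=[9, 10])
          recursive_sum(seq=[10])
            recursive_sum(seq=[])
            -> return 0
          -> return 10
        -> return 19
      -> return 27
    -> return 42
  -> return 55
-> return 80

Final answer: 80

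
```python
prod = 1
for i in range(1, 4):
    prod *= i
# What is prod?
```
Trace:
  prod=1
  prod=1, i=1
  prod=2, i=2
  prod=6, i=3

Final answer: 6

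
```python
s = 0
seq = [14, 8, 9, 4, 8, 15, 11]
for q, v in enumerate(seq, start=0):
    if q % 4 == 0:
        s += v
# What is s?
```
Trace:
  s=0
  s=14, q=0, v=14
  s=14, q=1, v=8
  s=14, q=2, v=9
  s=14, q=3, v=4
  s=22, q=4, v=8
  s=22, q=5, v=15
  s=22, q=6, v=11

Final answer: 22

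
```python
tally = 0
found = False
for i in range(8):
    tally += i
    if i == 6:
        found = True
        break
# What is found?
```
Trace:
  tally=0
  tally=0, found=False
  tally=0, found=False, i=0
  tally=1, found=False, i=1
  tally=3, found=False, i=2
  tally=6, found=False, i=3
  tally=10, found=False, i=4
  tally=15, found=False, i=5
  tally=21, found=True, i=6

Final answer: True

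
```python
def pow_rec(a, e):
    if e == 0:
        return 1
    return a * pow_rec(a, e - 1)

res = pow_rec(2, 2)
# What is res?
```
Call trace:
pow_rec(a=2, e=2)
  pow_rec(a=2, e=1)
    pow_rec(a=2, e=0)
    -> return 1
  -> return 2
-> return 4

Final answer: 4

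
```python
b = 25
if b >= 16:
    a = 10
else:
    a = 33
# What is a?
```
Trace:
  b=25
  b=25, a=10

Final answer: 10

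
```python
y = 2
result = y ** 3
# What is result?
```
Trace:
  y=2
  y=2, result=8

Final answer: 8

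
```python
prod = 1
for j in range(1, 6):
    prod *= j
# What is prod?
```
Trace:
  prod=1
  prod=1, j=1
  prod=2, j=2
  prod=6, j=3
  prod=24, j=4
  prod=120, j=5

Final answer: 120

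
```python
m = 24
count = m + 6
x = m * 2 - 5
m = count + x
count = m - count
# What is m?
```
Trace:
  m=24
  m=24, count=30
  m=24, count=30, x=43
  m=73, count=30, x=43
  m=73, count=43, x=43

Final answer: 73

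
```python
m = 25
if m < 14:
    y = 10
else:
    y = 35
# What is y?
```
Trace:
  m=25
  m=25, y=35

Final answer: 35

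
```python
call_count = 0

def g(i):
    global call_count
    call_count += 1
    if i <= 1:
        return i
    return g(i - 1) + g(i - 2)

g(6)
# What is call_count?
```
Call trace (a repeated sub-call is expanded the first time; later identical calls just restate its return value):
g(i=6)
  g(i=5)
    g(i=4)
      g(i=3)
        g(i=2)
          g(i=1)
          -> return 1
          g(i=0)
          -> return 0
        -> return 1
        g(i=1)
        -> return 1
      -> return 2
      g(i=2) -> return 1  (same call as traced above)
    -> return 3
    g(i=3) -> return 2  (same call as traced above)
  -> return 5
  g(i=4) -> return 3  (same call as traced above)
-> return 8

call_count is incremented once per call, so count the calls in each subtree. Let C(i) = number of calls made by g(i).
C(0) = C(1) = 1 (base case, no recursion); C(i) = 1 + C(i - 1) + C(i - 2) otherwise.
C(2) = 1 + C(1) + C(0) = 1 + 1 + 1 = 3
C(3) = 1 + C(2) + C(1) = 1 + 3 + 1 = 5
C(4) = 1 + C(3) + C(2) = 1 + 5 + 3 = 9
C(5) = 1 + C(4) + C(3) = 1 + 9 + 5 = 15
C(6) = 1 + C(5) + C(4) = 1 + 15 + 9 = 25
call_count = C(6) = 25

Final answer: 25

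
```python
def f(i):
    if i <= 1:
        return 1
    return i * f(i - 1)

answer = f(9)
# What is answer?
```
Call trace:
f(i=9)
  f(i=8)
    f(i=7)
      f(i=6)
        f(i=5)
          f(i=4)
            f(i=3)
              f(i=2)
                f(i=1)
                -> return 1
              -> return 2
            -> return 6
          -> return 24
        -> return 120
      -> return 720
    -> return 5040
  -> return 40320
-> return 362880

Final answer: 362880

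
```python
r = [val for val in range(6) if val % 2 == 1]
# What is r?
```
Trace:
  val=0
  val=1
  val=2
  val=3
  val=4
  val=5
  r=[1, 3, 5]

Final answer: [1, 3, 5]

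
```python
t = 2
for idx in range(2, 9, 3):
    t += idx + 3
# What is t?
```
Trace:
  t=2
  t=7, idx=2
  t=15, idx=5
  t=26, idx=8

Final answer: 26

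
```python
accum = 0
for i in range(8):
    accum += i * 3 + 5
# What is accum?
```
Trace:
  accum=0
  accum=5, i=0
  accum=13, i=1
  accum=24, i=2
  accum=38, i=3
  accum=55, i=4
  accum=75, i=5
  accum=98, i=6
  accum=124, i=7

Final answer: 124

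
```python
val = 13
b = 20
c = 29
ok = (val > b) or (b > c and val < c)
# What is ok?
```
Trace:
  val=13
  val=13, b=20
  val=13, b=20, c=29
  val=13, b=20, c=29, ok=False

Final answer: False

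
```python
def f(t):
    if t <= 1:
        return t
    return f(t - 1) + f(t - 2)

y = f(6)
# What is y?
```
Call trace (a repeated sub-call is expanded the first time; later identical calls just restate its return value):
f(t=6)
  f(t=5)
    f(t=4)
      f(t=3)
        f(t=2)
          f(t=1)
          -> return 1
          f(t=0)
          -> return 0
        -> return 1
        f(t=1)
        -> return 1
      -> return 2
      f(t=2) -> return 1  (same call as traced above)
    -> return 3
    f(t=3) -> return 2  (same call as traced above)
  -> return 5
  f(t=4) -> return 3  (same call as traced above)
-> return 8

Final answer: 8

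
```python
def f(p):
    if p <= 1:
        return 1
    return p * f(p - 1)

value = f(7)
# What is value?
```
Call trace:
f(p=7)
  f(p=6)
    f(p=5)
      f(p=4)
        f(p=3)
          f(p=2)
            f(p=1)
            -> return 1
          -> return 2
        -> return 6
      -> return 24
    -> return 120
  -> return 720
-> return 5040

Final answer: 5040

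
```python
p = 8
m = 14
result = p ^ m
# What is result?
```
Trace:
  p=8
  p=8, m=14
  p=8, m=14, result=6

Final answer: 6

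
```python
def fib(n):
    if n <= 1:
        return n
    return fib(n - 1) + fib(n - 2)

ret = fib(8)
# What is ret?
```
Call trace (a repeated sub-call is expanded the first time; later identical calls just restate its return value):
fib(n=8)
  fib(n=7)
    fib(n=6)
      fib(n=5)
        fib(n=4)
          fib(n=3)
            fib(n=2)
              fib(n=1)
              -> return 1
              fib(n=0)
              -> return 0
            -> return 1
            fib(n=1)
            -> return 1
          -> return 2
          fib(n=2) -> return 1  (same call as traced above)
        -> return 3
        fib(n=3) -> return 2  (same call as traced above)
      -> return 5
      fib(n=4) -> return 3  (same call as traced above)
    -> return 8
    fib(n=5) -> return 5  (same call as traced above)
  -> return 13
  fib(n=6) -> return 8  (same call as traced above)
-> return 21

Final answer: 21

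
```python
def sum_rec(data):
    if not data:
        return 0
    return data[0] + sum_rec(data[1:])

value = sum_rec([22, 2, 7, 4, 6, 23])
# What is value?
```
Call trace:
sum_rec(data=[22, 2, 7, 4, 6, 23])
  sum_rec(data=[2, 7, 4, 6, 23])
    sum_rec(data=[7, 4, 6, 23])
      sum_rec(data=[4, 6, 23])
        sum_rec(data=[6, 23])
          sum_rec(data=[23])
            sum_rec(data=[])
            -> return 0
          -> return 23
        -> return 29
      -> return 33
    -> return 40
  -> return 42
-> return 64

Final answer: 64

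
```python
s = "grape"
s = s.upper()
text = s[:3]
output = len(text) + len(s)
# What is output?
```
Trace:
  s='grape'
  s='GRAPE'
  s='GRAPE', text='GRA'
  s='GRAPE', text='GRA', output=8

Final answer: 8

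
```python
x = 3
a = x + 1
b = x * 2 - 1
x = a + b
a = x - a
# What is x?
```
Trace:
  x=3
  x=3, a=4
  x=3, a=4, b=5
  x=9, a=4, b=5
  x=9, a=5, b=5

Final answer: 9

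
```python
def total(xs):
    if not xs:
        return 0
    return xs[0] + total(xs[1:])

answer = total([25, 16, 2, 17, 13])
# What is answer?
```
Call trace:
total(xs=[25, 16, 2, 17, 13])
  total(xs=[16, 2, 17, 13])
    total(xs=[2, 17, 13])
      total(xs=[17, 13])
        total(xs=[13])
          total(xs=[])
          -> return 0
        -> return 13
      -> return 30
    -> return 32
  -> return 48
-> return 73

Final answer: 73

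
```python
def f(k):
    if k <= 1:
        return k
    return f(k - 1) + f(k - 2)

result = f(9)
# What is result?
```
Call trace (a repeated sub-call is expanded the first time; later identical calls just restate its return value):
f(k=9)
  f(k=8)
    f(k=7)
      f(k=6)
        f(k=5)
          f(k=4)
            f(k=3)
              f(k=2)
                f(k=1)
                -> return 1
                f(k=0)
                -> return 0
              -> return 1
              f(k=1)
              -> return 1
            -> return 2
            f(k=2) -> return 1  (same call as traced above)
          -> return 3
          f(k=3) -> return 2  (same call as traced above)
        -> return 5
        f(k=4) -> return 3  (same call as traced above)
      -> return 8
      f(k=5) -> return 5  (same call as traced above)
    -> return 13
    f(k=6) -> return 8  (same call as traced above)
  -> return 21
  f(k=7) -> return 13  (same call as traced above)
-> return 34

Final answer: 34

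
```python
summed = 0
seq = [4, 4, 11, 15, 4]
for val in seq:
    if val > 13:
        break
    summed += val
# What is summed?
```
Trace:
  summed=0
  summed=4, val=4
  summed=8, val=4
  summed=19, val=11
  summed=19, val=15

Final answer: 19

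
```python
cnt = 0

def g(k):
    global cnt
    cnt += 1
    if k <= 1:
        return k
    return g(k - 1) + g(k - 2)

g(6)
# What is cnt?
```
Call trace (a repeated sub-call is expanded the first time; later identical calls just restate its return value):
g(k=6)
  g(k=5)
    g(k=4)
      g(k=3)
        g(k=2)
          g(k=1)
          -> return 1
          g(k=0)
          -> return 0
        -> return 1
        g(k=1)
        -> return 1
      -> return 2
      g(k=2) -> return 1  (same call as traced above)
    -> return 3
    g(k=3) -> return 2  (same call as traced above)
  -> return 5
  g(k=4) -> return 3  (same call as traced above)
-> return 8

cnt is incremented once per call, so count the calls in each subtree. Let C(k) = number of calls made by g(k).
C(0) = C(1) = 1 (base case, no recursion); C(k) = 1 + C(k - 1) + C(k - 2) otherwise.
C(2) = 1 + C(1) + C(0) = 1 + 1 + 1 = 3
C(3) = 1 + C(2) + C(1) = 1 + 3 + 1 = 5
C(4) = 1 + C(3) + C(2) = 1 + 5 + 3 = 9
C(5) = 1 + C(4) + C(3) = 1 + 9 + 5 = 15
C(6) = 1 + C(5) + C(4) = 1 + 15 + 9 = 25
cnt = C(6) = 25

Final answer: 25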